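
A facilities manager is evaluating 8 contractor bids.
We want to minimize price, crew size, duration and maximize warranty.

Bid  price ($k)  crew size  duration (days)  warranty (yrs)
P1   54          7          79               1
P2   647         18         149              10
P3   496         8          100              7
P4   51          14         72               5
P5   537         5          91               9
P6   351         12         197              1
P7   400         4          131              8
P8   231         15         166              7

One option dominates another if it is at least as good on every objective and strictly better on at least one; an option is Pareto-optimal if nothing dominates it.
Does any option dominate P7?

No

P1: worse on crew size (7 vs 4).
P2: worse on price (647 vs 400).
P3: worse on price (496 vs 400).
P4: worse on crew size (14 vs 4).
P5: worse on price (537 vs 400).
P6: worse on crew size (12 vs 4).
P8: worse on crew size (15 vs 4).
No option is at least as good as P7 on every objective and strictly better on one.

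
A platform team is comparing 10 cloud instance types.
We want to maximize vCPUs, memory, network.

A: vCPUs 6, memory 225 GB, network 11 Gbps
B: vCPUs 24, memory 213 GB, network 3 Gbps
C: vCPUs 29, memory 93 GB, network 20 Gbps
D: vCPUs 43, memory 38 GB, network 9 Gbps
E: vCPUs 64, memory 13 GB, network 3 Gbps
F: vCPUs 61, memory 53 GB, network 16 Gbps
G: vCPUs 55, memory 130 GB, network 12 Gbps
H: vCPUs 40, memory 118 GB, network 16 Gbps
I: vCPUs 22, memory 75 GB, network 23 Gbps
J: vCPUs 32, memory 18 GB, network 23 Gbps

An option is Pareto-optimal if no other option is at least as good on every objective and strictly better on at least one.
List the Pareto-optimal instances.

A, B, C, E, F, G, H, I, J

A: not dominated (best memory).
B: not dominated.
C: not dominated.
D: dominated by F (vCPUs 61≥43, memory 53≥38, network 16≥9).
E: not dominated (best vCPUs).
F: not dominated.
G: not dominated.
H: not dominated.
I: not dominated.
J: not dominated.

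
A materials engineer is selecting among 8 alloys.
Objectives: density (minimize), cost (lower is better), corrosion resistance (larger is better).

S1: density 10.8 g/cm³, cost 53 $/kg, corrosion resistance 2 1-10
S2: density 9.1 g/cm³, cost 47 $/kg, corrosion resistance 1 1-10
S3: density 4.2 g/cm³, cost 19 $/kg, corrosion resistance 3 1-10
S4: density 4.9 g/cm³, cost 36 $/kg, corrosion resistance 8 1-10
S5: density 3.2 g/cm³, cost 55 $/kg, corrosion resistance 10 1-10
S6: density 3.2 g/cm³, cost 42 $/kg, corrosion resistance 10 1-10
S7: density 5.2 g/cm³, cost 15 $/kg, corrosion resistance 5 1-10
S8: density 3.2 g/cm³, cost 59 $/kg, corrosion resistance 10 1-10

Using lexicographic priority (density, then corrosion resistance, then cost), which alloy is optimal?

S6

First minimize density: best is 3.2, kept {S5, S6, S8}.
Then maximize corrosion resistance: best is 10, kept {S5, S6, S8}.
Then minimize cost: best is 42, kept {S6}.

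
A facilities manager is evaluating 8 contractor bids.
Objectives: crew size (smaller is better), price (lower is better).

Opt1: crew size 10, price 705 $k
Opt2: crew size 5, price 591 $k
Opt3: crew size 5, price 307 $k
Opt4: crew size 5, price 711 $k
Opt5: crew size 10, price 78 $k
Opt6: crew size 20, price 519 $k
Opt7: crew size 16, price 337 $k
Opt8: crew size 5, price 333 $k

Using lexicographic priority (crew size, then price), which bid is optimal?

Opt3

First minimize crew size: best is 5, kept {Opt2, Opt3, Opt4, Opt8}.
Then minimize price: best is 307, kept {Opt3}.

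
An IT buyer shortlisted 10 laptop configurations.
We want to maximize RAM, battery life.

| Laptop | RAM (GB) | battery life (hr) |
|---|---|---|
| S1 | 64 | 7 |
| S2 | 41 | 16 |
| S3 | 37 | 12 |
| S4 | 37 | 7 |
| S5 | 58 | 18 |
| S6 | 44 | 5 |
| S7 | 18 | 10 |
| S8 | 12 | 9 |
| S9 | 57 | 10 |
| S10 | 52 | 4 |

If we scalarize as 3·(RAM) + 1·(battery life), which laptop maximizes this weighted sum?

S1

S1: 3·64 + 1·7 = 199
S2: 3·41 + 1·16 = 139
S3: 3·37 + 1·12 = 123
S4: 3·37 + 1·7 = 118
S5: 3·58 + 1·18 = 192
S6: 3·44 + 1·5 = 137
S7: 3·18 + 1·10 = 64
S8: 3·12 + 1·9 = 45
S9: 3·57 + 1·10 = 181
S10: 3·52 + 1·4 = 160
Highest: S1 at 199.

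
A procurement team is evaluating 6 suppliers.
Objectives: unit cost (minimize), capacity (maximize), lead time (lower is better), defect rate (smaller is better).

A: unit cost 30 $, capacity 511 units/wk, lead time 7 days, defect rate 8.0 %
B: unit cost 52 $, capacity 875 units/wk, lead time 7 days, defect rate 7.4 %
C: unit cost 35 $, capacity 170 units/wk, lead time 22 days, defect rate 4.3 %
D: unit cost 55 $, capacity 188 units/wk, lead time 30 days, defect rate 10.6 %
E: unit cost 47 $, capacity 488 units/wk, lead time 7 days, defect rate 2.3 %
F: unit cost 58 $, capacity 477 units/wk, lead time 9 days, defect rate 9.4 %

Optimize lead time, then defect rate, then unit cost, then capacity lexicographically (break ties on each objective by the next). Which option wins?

First minimize lead time: best is 7, kept {A, B, E}.
Then minimize defect rate: best is 2.3, kept {E}.

E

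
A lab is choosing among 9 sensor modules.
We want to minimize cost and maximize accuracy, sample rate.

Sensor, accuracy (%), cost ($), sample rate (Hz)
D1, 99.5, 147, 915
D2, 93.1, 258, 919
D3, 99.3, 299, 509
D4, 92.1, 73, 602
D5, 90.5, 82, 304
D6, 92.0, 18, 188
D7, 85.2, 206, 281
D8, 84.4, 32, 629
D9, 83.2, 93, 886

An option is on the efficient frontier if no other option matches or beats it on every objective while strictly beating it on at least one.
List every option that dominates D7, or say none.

D1: accuracy 99.5≥85.2, cost 147≤206, sample rate 915≥281 — dominates D7.
D4: accuracy 92.1≥85.2, cost 73≤206, sample rate 602≥281 — dominates D7.
D5: accuracy 90.5≥85.2, cost 82≤206, sample rate 304≥281 — dominates D7.
Others (D2, D3, D6, D8, D9) are each worse than D7 on at least one objective.

D1, D4, D5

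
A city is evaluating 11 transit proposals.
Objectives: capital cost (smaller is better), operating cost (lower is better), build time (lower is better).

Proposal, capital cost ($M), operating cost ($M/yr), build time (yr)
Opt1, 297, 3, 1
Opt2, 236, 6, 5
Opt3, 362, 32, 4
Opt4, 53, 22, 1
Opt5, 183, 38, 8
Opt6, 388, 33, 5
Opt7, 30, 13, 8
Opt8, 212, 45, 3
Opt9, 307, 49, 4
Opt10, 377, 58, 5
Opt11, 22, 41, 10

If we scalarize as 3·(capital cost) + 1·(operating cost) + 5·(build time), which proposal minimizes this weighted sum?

Opt1: 3·297 + 1·3 + 5·1 = 899
Opt2: 3·236 + 1·6 + 5·5 = 739
Opt3: 3·362 + 1·32 + 5·4 = 1138
Opt4: 3·53 + 1·22 + 5·1 = 186
Opt5: 3·183 + 1·38 + 5·8 = 627
Opt6: 3·388 + 1·33 + 5·5 = 1222
Opt7: 3·30 + 1·13 + 5·8 = 143
Opt8: 3·212 + 1·45 + 5·3 = 696
Opt9: 3·307 + 1·49 + 5·4 = 990
Opt10: 3·377 + 1·58 + 5·5 = 1214
Opt11: 3·22 + 1·41 + 5·10 = 157
Lowest: Opt7 at 143.

Opt7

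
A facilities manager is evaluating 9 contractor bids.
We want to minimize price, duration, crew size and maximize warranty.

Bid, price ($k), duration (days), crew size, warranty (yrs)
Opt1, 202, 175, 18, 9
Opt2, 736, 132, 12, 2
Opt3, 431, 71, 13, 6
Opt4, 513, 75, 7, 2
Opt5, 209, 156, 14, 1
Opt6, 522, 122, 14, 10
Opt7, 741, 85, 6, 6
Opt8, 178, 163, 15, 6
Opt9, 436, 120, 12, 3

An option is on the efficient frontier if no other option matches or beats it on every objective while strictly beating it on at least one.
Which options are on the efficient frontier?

Opt1, Opt3, Opt4, Opt5, Opt6, Opt7, Opt8, Opt9

Opt1: not dominated.
Opt2: dominated by Opt4 (price 513≤736, duration 75≤132, crew size 7≤12, warranty 2≥2).
Opt3: not dominated (best duration).
Opt4: not dominated.
Opt5: not dominated.
Opt6: not dominated (best warranty).
Opt7: not dominated (best crew size).
Opt8: not dominated (best price).
Opt9: not dominated.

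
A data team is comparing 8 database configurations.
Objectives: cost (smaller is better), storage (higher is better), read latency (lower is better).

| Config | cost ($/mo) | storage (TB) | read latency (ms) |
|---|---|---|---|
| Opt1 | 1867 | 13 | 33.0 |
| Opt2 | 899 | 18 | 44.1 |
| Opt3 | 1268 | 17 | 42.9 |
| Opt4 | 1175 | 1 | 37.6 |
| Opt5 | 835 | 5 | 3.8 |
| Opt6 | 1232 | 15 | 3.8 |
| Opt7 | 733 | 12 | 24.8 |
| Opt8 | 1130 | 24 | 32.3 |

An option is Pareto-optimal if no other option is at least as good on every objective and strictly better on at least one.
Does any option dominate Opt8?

Opt1: worse on cost (1867 vs 1130).
Opt2: worse on storage (18 vs 24).
Opt3: worse on cost (1268 vs 1130).
Opt4: worse on cost (1175 vs 1130).
Opt5: worse on storage (5 vs 24).
Opt6: worse on cost (1232 vs 1130).
Opt7: worse on storage (12 vs 24).
No option is at least as good as Opt8 on every objective and strictly better on one.

No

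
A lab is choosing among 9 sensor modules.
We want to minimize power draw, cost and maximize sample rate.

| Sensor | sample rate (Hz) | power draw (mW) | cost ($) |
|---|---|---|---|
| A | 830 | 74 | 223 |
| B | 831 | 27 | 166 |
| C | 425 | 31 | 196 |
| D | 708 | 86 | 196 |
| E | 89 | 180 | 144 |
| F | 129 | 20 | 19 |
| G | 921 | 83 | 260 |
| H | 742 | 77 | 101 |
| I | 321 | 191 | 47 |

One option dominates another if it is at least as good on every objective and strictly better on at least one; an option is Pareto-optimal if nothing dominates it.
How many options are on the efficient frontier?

A: dominated by B (sample rate 831≥830, power draw 27≤74, cost 166≤223).
B: not dominated.
C: dominated by B (sample rate 831≥425, power draw 27≤31, cost 166≤196).
D: dominated by B (sample rate 831≥708, power draw 27≤86, cost 166≤196).
E: dominated by F (sample rate 129≥89, power draw 20≤180, cost 19≤144).
F: not dominated (best power draw).
G: not dominated (best sample rate).
H: not dominated.
I: not dominated.
Pareto-optimal: B, F, G, H, I → 5.

5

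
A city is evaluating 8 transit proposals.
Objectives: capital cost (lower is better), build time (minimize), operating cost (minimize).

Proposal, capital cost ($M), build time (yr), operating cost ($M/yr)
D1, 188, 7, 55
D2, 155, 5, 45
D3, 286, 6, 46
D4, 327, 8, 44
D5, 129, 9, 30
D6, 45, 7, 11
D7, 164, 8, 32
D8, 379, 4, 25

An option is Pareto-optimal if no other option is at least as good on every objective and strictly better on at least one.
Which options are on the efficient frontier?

D1: dominated by D2 (capital cost 155≤188, build time 5≤7, operating cost 45≤55).
D2: not dominated.
D3: dominated by D2 (capital cost 155≤286, build time 5≤6, operating cost 45≤46).
D4: dominated by D6 (capital cost 45≤327, build time 7≤8, operating cost 11≤44).
D5: dominated by D6 (capital cost 45≤129, build time 7≤9, operating cost 11≤30).
D6: not dominated (best capital cost).
D7: dominated by D6 (capital cost 45≤164, build time 7≤8, operating cost 11≤32).
D8: not dominated (best build time).

D2, D6, D8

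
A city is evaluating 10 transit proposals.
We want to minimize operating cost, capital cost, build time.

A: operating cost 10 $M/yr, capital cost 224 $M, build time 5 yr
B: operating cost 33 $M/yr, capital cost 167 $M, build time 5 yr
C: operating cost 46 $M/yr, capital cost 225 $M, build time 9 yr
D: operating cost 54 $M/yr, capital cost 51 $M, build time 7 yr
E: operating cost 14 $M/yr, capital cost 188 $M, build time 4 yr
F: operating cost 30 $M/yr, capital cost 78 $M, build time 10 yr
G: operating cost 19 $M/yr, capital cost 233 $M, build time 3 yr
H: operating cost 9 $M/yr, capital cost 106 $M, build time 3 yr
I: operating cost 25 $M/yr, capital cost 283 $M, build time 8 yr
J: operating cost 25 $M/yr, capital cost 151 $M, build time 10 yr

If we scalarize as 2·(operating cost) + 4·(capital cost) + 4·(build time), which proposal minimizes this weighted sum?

A: 2·10 + 4·224 + 4·5 = 936
B: 2·33 + 4·167 + 4·5 = 754
C: 2·46 + 4·225 + 4·9 = 1028
D: 2·54 + 4·51 + 4·7 = 340
E: 2·14 + 4·188 + 4·4 = 796
F: 2·30 + 4·78 + 4·10 = 412
G: 2·19 + 4·233 + 4·3 = 982
H: 2·9 + 4·106 + 4·3 = 454
I: 2·25 + 4·283 + 4·8 = 1214
J: 2·25 + 4·151 + 4·10 = 694
Lowest: D at 340.

D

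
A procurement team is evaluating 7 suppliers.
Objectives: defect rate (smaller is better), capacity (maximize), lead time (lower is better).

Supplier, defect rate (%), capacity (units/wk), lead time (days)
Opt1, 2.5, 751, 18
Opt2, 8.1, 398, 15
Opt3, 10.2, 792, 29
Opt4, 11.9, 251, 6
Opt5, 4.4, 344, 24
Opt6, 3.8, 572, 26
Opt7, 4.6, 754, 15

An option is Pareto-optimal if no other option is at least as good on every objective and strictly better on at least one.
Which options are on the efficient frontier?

Opt1, Opt3, Opt4, Opt7

Opt1: not dominated (best defect rate).
Opt2: dominated by Opt7 (defect rate 4.6≤8.1, capacity 754≥398, lead time 15≤15).
Opt3: not dominated (best capacity).
Opt4: not dominated (best lead time).
Opt5: dominated by Opt1 (defect rate 2.5≤4.4, capacity 751≥344, lead time 18≤24).
Opt6: dominated by Opt1 (defect rate 2.5≤3.8, capacity 751≥572, lead time 18≤26).
Opt7: not dominated.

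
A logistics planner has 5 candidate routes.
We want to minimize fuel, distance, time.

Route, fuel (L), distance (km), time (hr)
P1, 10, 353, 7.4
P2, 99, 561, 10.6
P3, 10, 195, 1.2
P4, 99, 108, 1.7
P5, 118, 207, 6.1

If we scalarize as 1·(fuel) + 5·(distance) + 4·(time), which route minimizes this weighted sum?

P4

P1: 1·10 + 5·353 + 4·7.4 = 1804.6
P2: 1·99 + 5·561 + 4·10.6 = 2946.4
P3: 1·10 + 5·195 + 4·1.2 = 989.8
P4: 1·99 + 5·108 + 4·1.7 = 645.8
P5: 1·118 + 5·207 + 4·6.1 = 1177.4
Lowest: P4 at 645.8.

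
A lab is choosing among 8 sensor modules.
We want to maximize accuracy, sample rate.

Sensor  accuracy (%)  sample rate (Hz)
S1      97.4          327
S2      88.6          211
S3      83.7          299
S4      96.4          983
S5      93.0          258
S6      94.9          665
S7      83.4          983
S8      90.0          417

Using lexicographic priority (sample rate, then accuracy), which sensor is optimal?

First maximize sample rate: best is 983, kept {S4, S7}.
Then maximize accuracy: best is 96.4, kept {S4}.

S4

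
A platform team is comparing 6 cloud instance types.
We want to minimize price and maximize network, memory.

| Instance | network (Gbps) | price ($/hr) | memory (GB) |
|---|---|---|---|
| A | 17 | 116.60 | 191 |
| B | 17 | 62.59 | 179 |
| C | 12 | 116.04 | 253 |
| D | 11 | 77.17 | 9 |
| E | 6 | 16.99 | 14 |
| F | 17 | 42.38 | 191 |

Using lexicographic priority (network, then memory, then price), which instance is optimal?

First maximize network: best is 17, kept {A, B, F}.
Then maximize memory: best is 191, kept {A, F}.
Then minimize price: best is 42.38, kept {F}.

F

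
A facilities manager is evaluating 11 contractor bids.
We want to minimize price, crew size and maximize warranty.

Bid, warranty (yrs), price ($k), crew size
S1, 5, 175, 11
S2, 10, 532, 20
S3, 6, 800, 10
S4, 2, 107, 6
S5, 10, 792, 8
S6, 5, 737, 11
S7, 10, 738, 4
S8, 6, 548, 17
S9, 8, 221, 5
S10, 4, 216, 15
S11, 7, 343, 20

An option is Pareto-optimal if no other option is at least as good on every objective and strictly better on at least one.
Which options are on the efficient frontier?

S1: not dominated.
S2: not dominated.
S3: dominated by S5 (warranty 10≥6, price 792≤800, crew size 8≤10).
S4: not dominated (best price).
S5: dominated by S7 (warranty 10≥10, price 738≤792, crew size 4≤8).
S6: dominated by S1 (warranty 5≥5, price 175≤737, crew size 11≤11).
S7: not dominated (best crew size).
S8: dominated by S9 (warranty 8≥6, price 221≤548, crew size 5≤17).
S9: not dominated.
S10: dominated by S1 (warranty 5≥4, price 175≤216, crew size 11≤15).
S11: dominated by S9 (warranty 8≥7, price 221≤343, crew size 5≤20).

S1, S2, S4, S7, S9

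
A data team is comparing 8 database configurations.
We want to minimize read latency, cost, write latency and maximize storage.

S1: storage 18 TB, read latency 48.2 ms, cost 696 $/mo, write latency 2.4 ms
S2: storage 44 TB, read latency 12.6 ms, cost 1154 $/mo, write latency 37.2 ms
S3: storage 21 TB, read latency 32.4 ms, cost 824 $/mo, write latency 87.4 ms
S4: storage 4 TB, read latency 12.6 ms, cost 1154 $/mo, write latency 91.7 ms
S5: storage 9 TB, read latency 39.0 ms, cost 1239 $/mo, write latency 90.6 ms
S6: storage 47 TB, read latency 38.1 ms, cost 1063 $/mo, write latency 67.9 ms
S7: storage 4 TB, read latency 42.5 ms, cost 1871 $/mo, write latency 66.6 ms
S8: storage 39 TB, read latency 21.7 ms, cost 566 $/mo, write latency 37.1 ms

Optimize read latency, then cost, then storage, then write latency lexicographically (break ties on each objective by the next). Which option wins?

First minimize read latency: best is 12.6, kept {S2, S4}.
Then minimize cost: best is 1154, kept {S2, S4}.
Then maximize storage: best is 44, kept {S2}.

S2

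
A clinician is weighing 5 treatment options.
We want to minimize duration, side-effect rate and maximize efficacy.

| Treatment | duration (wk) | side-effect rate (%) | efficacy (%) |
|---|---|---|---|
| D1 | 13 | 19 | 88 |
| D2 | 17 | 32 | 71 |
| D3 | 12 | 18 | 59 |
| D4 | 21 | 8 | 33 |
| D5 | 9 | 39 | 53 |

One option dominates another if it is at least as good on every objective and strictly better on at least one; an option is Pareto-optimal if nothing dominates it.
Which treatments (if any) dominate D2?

D1: duration 13≤17, side-effect rate 19≤32, efficacy 88≥71 — dominates D2.
Others (D3, D4, D5) are each worse than D2 on at least one objective.

D1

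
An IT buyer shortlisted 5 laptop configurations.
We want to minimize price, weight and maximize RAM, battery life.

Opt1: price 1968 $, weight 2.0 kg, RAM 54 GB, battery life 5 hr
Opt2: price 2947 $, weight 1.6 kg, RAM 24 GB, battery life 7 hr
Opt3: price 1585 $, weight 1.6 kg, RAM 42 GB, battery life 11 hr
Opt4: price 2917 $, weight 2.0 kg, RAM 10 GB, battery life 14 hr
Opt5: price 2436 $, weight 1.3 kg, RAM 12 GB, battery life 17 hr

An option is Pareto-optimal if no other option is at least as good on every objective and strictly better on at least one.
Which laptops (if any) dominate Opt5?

none

Opt1: worse on weight (2.0 vs 1.3).
Opt2: worse on price (2947 vs 2436).
Opt3: worse on weight (1.6 vs 1.3).
Opt4: worse on price (2917 vs 2436).
No option dominates Opt5.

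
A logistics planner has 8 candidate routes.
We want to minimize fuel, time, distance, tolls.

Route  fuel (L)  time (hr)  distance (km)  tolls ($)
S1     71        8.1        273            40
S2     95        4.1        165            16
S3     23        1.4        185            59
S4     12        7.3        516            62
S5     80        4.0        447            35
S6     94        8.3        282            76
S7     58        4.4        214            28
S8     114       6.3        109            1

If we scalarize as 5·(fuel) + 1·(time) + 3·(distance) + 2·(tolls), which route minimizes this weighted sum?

S3

S1: 5·71 + 1·8.1 + 3·273 + 2·40 = 1262.1
S2: 5·95 + 1·4.1 + 3·165 + 2·16 = 1006.1
S3: 5·23 + 1·1.4 + 3·185 + 2·59 = 789.4
S4: 5·12 + 1·7.3 + 3·516 + 2·62 = 1739.3
S5: 5·80 + 1·4.0 + 3·447 + 2·35 = 1815.0
S6: 5·94 + 1·8.3 + 3·282 + 2·76 = 1476.3
S7: 5·58 + 1·4.4 + 3·214 + 2·28 = 992.4
S8: 5·114 + 1·6.3 + 3·109 + 2·1 = 905.3
Lowest: S3 at 789.4.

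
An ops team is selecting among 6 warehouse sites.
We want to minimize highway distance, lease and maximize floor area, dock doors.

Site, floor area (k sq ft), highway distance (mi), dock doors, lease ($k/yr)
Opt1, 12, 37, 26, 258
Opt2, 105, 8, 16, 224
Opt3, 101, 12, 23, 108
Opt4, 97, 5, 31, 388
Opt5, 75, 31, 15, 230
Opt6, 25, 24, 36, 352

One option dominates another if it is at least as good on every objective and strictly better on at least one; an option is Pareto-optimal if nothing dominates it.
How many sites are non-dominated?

5

Opt1: not dominated.
Opt2: not dominated (best floor area).
Opt3: not dominated (best lease).
Opt4: not dominated (best highway distance).
Opt5: dominated by Opt2 (floor area 105≥75, highway distance 8≤31, dock doors 16≥15, lease 224≤230).
Opt6: not dominated (best dock doors).
Pareto-optimal: Opt1, Opt2, Opt3, Opt4, Opt6 → 5.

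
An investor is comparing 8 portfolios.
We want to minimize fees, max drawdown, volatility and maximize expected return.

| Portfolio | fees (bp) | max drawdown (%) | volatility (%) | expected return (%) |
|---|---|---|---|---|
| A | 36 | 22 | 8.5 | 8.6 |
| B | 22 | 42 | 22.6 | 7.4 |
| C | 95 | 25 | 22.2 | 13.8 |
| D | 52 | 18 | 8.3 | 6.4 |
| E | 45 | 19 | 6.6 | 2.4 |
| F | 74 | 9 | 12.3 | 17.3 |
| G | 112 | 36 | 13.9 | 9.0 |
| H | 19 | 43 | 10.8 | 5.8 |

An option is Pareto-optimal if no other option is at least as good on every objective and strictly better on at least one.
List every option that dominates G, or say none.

F: fees 74≤112, max drawdown 9≤36, volatility 12.3≤13.9, expected return 17.3≥9.0 — dominates G.
Others (A, B, C, D, E, H) are each worse than G on at least one objective.

F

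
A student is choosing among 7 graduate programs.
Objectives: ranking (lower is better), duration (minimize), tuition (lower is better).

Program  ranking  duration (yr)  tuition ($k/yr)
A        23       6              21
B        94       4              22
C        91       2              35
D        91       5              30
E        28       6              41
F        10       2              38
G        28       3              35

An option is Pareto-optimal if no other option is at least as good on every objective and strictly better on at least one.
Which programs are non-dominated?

A, B, C, D, F, G

A: not dominated (best tuition).
B: not dominated.
C: not dominated.
D: not dominated.
E: dominated by A (ranking 23≤28, duration 6≤6, tuition 21≤41).
F: not dominated (best ranking).
G: not dominated.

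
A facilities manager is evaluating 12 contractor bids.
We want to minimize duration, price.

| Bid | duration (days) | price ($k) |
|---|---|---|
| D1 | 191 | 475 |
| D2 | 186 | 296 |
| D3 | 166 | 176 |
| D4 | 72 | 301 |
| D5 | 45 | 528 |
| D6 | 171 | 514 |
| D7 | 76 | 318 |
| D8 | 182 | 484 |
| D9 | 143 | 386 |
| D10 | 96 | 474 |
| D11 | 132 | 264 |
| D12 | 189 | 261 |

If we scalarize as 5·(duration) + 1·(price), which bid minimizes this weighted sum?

D1: 5·191 + 1·475 = 1430
D2: 5·186 + 1·296 = 1226
D3: 5·166 + 1·176 = 1006
D4: 5·72 + 1·301 = 661
D5: 5·45 + 1·528 = 753
D6: 5·171 + 1·514 = 1369
D7: 5·76 + 1·318 = 698
D8: 5·182 + 1·484 = 1394
D9: 5·143 + 1·386 = 1101
D10: 5·96 + 1·474 = 954
D11: 5·132 + 1·264 = 924
D12: 5·189 + 1·261 = 1206
Lowest: D4 at 661.

D4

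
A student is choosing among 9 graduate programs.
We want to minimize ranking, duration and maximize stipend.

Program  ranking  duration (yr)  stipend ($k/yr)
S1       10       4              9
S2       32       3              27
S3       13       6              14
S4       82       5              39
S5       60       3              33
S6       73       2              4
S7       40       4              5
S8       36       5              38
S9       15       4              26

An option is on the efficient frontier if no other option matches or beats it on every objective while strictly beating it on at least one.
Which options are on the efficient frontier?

S1: not dominated (best ranking).
S2: not dominated.
S3: not dominated.
S4: not dominated (best stipend).
S5: not dominated.
S6: not dominated (best duration).
S7: dominated by S1 (ranking 10≤40, duration 4≤4, stipend 9≥5).
S8: not dominated.
S9: not dominated.

S1, S2, S3, S4, S5, S6, S8, S9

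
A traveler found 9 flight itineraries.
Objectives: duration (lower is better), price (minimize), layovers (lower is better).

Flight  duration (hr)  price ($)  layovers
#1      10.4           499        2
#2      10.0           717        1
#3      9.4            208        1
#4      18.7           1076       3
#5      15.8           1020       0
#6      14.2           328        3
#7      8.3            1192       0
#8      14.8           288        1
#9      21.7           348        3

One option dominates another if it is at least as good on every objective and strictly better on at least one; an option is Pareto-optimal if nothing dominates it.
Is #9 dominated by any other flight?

Yes

#3 vs #9: duration 9.4≤21.7, price 208≤348, layovers 1≤3 — #3 is at least as good on every objective and strictly better on at least one, so #3 dominates #9.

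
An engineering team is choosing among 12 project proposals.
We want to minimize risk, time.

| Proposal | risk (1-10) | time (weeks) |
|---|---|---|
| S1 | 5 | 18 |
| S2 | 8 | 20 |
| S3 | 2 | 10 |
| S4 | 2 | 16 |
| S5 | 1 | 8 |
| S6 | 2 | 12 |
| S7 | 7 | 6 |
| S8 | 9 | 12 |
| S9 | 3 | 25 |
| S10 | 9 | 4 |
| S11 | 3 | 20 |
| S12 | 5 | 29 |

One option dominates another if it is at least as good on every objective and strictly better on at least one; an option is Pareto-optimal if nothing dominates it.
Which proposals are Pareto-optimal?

S5, S7, S10

S1: dominated by S3 (risk 2≤5, time 10≤18).
S2: dominated by S1 (risk 5≤8, time 18≤20).
S3: dominated by S5 (risk 1≤2, time 8≤10).
S4: dominated by S3 (risk 2≤2, time 10≤16).
S5: not dominated (best risk).
S6: dominated by S3 (risk 2≤2, time 10≤12).
S7: not dominated.
S8: dominated by S3 (risk 2≤9, time 10≤12).
S9: dominated by S3 (risk 2≤3, time 10≤25).
S10: not dominated (best time).
S11: dominated by S3 (risk 2≤3, time 10≤20).
S12: dominated by S1 (risk 5≤5, time 18≤29).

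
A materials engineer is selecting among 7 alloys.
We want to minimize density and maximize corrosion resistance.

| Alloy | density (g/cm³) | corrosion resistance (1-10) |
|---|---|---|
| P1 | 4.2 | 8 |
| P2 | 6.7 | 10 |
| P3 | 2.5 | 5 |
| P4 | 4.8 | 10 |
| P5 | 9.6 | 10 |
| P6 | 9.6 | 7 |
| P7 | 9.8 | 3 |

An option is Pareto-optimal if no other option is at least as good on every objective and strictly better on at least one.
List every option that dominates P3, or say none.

P1: worse on density (4.2 vs 2.5).
P2: worse on density (6.7 vs 2.5).
P4: worse on density (4.8 vs 2.5).
P5: worse on density (9.6 vs 2.5).
P6: worse on density (9.6 vs 2.5).
P7: worse on density (9.8 vs 2.5).
No option dominates P3.

none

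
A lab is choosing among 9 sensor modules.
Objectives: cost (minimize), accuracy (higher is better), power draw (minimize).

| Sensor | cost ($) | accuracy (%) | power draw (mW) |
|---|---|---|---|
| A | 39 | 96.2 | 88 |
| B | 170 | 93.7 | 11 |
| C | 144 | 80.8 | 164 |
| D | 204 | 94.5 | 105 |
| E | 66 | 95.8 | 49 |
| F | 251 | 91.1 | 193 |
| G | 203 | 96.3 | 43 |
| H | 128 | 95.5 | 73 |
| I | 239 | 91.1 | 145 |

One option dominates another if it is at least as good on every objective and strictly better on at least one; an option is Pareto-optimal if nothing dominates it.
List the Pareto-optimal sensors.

A: not dominated (best cost).
B: not dominated (best power draw).
C: dominated by A (cost 39≤144, accuracy 96.2≥80.8, power draw 88≤164).
D: dominated by A (cost 39≤204, accuracy 96.2≥94.5, power draw 88≤105).
E: not dominated.
F: dominated by A (cost 39≤251, accuracy 96.2≥91.1, power draw 88≤193).
G: not dominated (best accuracy).
H: dominated by E (cost 66≤128, accuracy 95.8≥95.5, power draw 49≤73).
I: dominated by A (cost 39≤239, accuracy 96.2≥91.1, power draw 88≤145).

A, B, E, G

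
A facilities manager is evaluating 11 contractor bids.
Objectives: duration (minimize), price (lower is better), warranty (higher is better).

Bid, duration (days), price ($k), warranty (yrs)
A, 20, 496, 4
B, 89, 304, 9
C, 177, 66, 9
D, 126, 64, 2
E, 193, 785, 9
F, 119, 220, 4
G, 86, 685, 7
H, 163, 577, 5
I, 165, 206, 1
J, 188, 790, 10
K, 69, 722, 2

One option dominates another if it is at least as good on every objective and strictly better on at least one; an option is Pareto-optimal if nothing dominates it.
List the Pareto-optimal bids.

A: not dominated (best duration).
B: not dominated.
C: not dominated.
D: not dominated (best price).
E: dominated by B (duration 89≤193, price 304≤785, warranty 9≥9).
F: not dominated.
G: not dominated.
H: dominated by B (duration 89≤163, price 304≤577, warranty 9≥5).
I: dominated by D (duration 126≤165, price 64≤206, warranty 2≥1).
J: not dominated (best warranty).
K: dominated by A (duration 20≤69, price 496≤722, warranty 4≥2).

A, B, C, D, F, G, J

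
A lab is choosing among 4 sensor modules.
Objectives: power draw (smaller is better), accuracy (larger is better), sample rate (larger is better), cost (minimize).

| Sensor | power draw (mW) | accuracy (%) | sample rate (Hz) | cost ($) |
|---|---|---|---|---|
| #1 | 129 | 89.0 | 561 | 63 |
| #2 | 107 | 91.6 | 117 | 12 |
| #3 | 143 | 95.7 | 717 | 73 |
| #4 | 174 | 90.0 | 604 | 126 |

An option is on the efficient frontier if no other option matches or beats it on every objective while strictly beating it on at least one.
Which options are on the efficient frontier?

#1: not dominated.
#2: not dominated (best power draw).
#3: not dominated (best accuracy).
#4: dominated by #3 (power draw 143≤174, accuracy 95.7≥90.0, sample rate 717≥604, cost 73≤126).

#1, #2, #3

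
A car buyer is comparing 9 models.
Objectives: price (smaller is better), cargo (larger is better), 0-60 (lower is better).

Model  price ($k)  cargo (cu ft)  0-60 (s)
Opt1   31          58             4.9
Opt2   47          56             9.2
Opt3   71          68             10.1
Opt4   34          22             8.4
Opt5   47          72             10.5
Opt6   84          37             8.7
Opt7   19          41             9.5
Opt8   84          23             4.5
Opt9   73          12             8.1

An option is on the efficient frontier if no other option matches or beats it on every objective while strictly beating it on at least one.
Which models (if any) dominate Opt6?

Opt1

Opt1: price 31≤84, cargo 58≥37, 0-60 4.9≤8.7 — dominates Opt6.
Others (Opt2, Opt3, Opt4, Opt5, Opt7, Opt8, Opt9) are each worse than Opt6 on at least one objective.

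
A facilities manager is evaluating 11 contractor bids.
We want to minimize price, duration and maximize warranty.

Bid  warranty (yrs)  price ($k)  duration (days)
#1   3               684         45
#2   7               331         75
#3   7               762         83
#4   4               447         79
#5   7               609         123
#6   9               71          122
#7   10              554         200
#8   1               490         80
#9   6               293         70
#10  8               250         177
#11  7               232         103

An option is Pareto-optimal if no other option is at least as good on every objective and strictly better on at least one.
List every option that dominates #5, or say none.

#2: warranty 7≥7, price 331≤609, duration 75≤123 — dominates #5.
#6: warranty 9≥7, price 71≤609, duration 122≤123 — dominates #5.
#11: warranty 7≥7, price 232≤609, duration 103≤123 — dominates #5.
Others (#1, #3, #4, #7, #8, #9, #10) are each worse than #5 on at least one objective.

#2, #6, #11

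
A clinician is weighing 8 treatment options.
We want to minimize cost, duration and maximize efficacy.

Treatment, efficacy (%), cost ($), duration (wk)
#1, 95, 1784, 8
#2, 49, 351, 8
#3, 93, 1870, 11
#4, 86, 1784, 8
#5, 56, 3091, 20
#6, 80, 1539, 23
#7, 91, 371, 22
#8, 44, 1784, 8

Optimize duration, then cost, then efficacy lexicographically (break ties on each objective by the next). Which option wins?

#2

First minimize duration: best is 8, kept {#1, #2, #4, #8}.
Then minimize cost: best is 351, kept {#2}.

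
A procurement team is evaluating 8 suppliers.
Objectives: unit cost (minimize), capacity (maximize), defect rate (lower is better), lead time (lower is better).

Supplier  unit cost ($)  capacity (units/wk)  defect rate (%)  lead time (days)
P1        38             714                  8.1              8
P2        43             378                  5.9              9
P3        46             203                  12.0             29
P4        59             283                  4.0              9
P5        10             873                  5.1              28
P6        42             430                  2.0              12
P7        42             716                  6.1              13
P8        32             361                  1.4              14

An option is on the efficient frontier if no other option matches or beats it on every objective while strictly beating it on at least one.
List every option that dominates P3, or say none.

P1: unit cost 38≤46, capacity 714≥203, defect rate 8.1≤12.0, lead time 8≤29 — dominates P3.
P2: unit cost 43≤46, capacity 378≥203, defect rate 5.9≤12.0, lead time 9≤29 — dominates P3.
P5: unit cost 10≤46, capacity 873≥203, defect rate 5.1≤12.0, lead time 28≤29 — dominates P3.
P6: unit cost 42≤46, capacity 430≥203, defect rate 2.0≤12.0, lead time 12≤29 — dominates P3.
P7: unit cost 42≤46, capacity 716≥203, defect rate 6.1≤12.0, lead time 13≤29 — dominates P3.
P8: unit cost 32≤46, capacity 361≥203, defect rate 1.4≤12.0, lead time 14≤29 — dominates P3.
Others (P4) are each worse than P3 on at least one objective.

P1, P2, P5, P6, P7, P8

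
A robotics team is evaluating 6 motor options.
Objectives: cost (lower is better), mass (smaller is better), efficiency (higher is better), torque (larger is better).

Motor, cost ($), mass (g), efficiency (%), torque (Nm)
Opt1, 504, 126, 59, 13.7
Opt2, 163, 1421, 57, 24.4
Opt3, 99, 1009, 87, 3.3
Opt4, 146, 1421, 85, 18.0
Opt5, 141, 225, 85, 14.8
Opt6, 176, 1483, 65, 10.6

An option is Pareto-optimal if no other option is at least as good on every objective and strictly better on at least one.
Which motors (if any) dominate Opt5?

none

Opt1: worse on cost (504 vs 141).
Opt2: worse on cost (163 vs 141).
Opt3: worse on mass (1009 vs 225).
Opt4: worse on cost (146 vs 141).
Opt6: worse on cost (176 vs 141).
No option dominates Opt5.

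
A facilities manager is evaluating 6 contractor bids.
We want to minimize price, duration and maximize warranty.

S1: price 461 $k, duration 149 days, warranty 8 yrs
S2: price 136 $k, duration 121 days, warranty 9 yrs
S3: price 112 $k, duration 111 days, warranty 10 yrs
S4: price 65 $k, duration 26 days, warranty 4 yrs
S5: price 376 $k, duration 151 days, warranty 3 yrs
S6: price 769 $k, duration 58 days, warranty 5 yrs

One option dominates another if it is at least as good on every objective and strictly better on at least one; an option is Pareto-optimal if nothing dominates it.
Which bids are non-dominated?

S1: dominated by S2 (price 136≤461, duration 121≤149, warranty 9≥8).
S2: dominated by S3 (price 112≤136, duration 111≤121, warranty 10≥9).
S3: not dominated (best warranty).
S4: not dominated (best price).
S5: dominated by S2 (price 136≤376, duration 121≤151, warranty 9≥3).
S6: not dominated.

S3, S4, S6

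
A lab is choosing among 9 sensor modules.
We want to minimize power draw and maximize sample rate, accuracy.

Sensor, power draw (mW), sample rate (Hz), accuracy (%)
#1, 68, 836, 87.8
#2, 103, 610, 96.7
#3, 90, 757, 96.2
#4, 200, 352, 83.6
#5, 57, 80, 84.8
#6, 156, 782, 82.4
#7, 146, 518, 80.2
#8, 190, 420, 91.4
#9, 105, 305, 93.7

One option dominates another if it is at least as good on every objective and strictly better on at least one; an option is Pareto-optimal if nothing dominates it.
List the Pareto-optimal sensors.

#1, #2, #3, #5

#1: not dominated (best sample rate).
#2: not dominated (best accuracy).
#3: not dominated.
#4: dominated by #1 (power draw 68≤200, sample rate 836≥352, accuracy 87.8≥83.6).
#5: not dominated (best power draw).
#6: dominated by #1 (power draw 68≤156, sample rate 836≥782, accuracy 87.8≥82.4).
#7: dominated by #1 (power draw 68≤146, sample rate 836≥518, accuracy 87.8≥80.2).
#8: dominated by #2 (power draw 103≤190, sample rate 610≥420, accuracy 96.7≥91.4).
#9: dominated by #2 (power draw 103≤105, sample rate 610≥305, accuracy 96.7≥93.7).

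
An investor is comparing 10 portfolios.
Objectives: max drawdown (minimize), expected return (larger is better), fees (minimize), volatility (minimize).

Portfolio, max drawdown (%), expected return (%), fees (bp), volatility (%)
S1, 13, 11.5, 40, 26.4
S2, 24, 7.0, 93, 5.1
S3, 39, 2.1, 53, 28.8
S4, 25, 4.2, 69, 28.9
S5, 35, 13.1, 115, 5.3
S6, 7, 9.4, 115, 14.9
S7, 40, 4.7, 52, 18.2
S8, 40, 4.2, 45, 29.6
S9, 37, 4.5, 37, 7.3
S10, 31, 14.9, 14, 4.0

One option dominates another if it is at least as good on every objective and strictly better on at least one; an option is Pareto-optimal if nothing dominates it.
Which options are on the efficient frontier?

S1: not dominated.
S2: not dominated.
S3: dominated by S1 (max drawdown 13≤39, expected return 11.5≥2.1, fees 40≤53, volatility 26.4≤28.8).
S4: dominated by S1 (max drawdown 13≤25, expected return 11.5≥4.2, fees 40≤69, volatility 26.4≤28.9).
S5: dominated by S10 (max drawdown 31≤35, expected return 14.9≥13.1, fees 14≤115, volatility 4.0≤5.3).
S6: not dominated (best max drawdown).
S7: dominated by S10 (max drawdown 31≤40, expected return 14.9≥4.7, fees 14≤52, volatility 4.0≤18.2).
S8: dominated by S1 (max drawdown 13≤40, expected return 11.5≥4.2, fees 40≤45, volatility 26.4≤29.6).
S9: dominated by S10 (max drawdown 31≤37, expected return 14.9≥4.5, fees 14≤37, volatility 4.0≤7.3).
S10: not dominated (best expected return).

S1, S2, S6, S10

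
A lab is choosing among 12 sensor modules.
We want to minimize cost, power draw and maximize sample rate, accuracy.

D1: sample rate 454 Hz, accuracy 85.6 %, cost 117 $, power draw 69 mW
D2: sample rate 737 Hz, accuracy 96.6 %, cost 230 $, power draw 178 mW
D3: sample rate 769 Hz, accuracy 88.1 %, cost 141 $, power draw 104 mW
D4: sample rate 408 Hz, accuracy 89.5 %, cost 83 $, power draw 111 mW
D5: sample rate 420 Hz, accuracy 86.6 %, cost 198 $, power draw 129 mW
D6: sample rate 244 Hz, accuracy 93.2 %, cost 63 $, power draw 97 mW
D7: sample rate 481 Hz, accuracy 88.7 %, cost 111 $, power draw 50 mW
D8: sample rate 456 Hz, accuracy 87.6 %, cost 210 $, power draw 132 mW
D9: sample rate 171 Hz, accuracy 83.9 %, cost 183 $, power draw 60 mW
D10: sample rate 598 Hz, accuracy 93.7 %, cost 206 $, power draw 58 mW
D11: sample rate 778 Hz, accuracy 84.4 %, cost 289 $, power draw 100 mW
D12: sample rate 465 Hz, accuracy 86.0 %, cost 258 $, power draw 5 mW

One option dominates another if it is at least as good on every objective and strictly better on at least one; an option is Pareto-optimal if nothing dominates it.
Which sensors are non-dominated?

D1: dominated by D7 (sample rate 481≥454, accuracy 88.7≥85.6, cost 111≤117, power draw 50≤69).
D2: not dominated (best accuracy).
D3: not dominated.
D4: not dominated.
D5: dominated by D3 (sample rate 769≥420, accuracy 88.1≥86.6, cost 141≤198, power draw 104≤129).
D6: not dominated (best cost).
D7: not dominated.
D8: dominated by D3 (sample rate 769≥456, accuracy 88.1≥87.6, cost 141≤210, power draw 104≤132).
D9: dominated by D7 (sample rate 481≥171, accuracy 88.7≥83.9, cost 111≤183, power draw 50≤60).
D10: not dominated.
D11: not dominated (best sample rate).
D12: not dominated (best power draw).

D2, D3, D4, D6, D7, D10, D11, D12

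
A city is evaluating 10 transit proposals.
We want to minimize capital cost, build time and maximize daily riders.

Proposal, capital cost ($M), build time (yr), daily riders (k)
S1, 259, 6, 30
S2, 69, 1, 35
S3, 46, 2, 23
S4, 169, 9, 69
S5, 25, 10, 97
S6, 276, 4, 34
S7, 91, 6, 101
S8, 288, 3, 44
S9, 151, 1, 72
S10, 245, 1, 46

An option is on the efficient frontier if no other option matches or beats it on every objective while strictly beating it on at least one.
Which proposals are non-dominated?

S1: dominated by S2 (capital cost 69≤259, build time 1≤6, daily riders 35≥30).
S2: not dominated.
S3: not dominated.
S4: dominated by S7 (capital cost 91≤169, build time 6≤9, daily riders 101≥69).
S5: not dominated (best capital cost).
S6: dominated by S2 (capital cost 69≤276, build time 1≤4, daily riders 35≥34).
S7: not dominated (best daily riders).
S8: dominated by S9 (capital cost 151≤288, build time 1≤3, daily riders 72≥44).
S9: not dominated.
S10: dominated by S9 (capital cost 151≤245, build time 1≤1, daily riders 72≥46).

S2, S3, S5, S7, S9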